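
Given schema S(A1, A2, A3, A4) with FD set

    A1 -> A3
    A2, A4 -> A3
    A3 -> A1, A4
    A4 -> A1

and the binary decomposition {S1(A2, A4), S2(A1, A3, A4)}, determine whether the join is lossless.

Yes

Common attributes: S1 ∩ S2 = {A4}.
Closure of {A4}: A4 → A1 applies, adding A1; A1 → A3 applies, adding A3. So (A4)⁺ = {A1, A3, A4}.
This closure contains every attribute of S2, so S1 ∩ S2 → S2. The join is lossless.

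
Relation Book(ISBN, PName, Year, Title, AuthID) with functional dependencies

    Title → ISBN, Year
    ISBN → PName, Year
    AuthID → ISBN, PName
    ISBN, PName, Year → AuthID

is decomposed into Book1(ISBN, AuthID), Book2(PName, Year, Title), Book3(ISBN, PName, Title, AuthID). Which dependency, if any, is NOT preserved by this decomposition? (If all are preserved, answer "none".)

ISBN → PName, Year

Check ISBN → PName, Year: no single fragment contains all of {ISBN, PName, Year}, and the restricted closure of {ISBN} across the fragments never reaches {PName, Year}.
Title → ISBN, Year is preserved.
AuthID → ISBN, PName is preserved.
ISBN, PName, Year → AuthID is preserved.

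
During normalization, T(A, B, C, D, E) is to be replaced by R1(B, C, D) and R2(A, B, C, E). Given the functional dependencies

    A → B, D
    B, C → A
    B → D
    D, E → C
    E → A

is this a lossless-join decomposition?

Yes

Common attributes: R1 ∩ R2 = {B, C}.
Closure of {B, C}: B, C → A applies, adding A; B → D applies, adding D. So (B, C)⁺ = {A, B, C, D}.
This closure contains every attribute of R1, so R1 ∩ R2 → R1. The join is lossless.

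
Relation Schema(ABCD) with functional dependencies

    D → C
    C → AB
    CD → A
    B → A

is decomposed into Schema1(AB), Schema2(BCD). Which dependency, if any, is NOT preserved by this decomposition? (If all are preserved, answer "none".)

D → C lies within Schema2.
C → AB: restricted closure across fragments reaches AB.
CD → A: restricted closure across fragments reaches A.
B → A lies within Schema1.
Every dependency is enforceable on the fragments, so the decomposition is dependency-preserving.

none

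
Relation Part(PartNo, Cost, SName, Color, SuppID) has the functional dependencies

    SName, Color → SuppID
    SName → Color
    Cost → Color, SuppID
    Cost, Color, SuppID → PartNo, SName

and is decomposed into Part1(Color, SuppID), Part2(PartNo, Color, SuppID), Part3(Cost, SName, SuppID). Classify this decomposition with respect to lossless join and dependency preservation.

lossy and not dependency-preserving

Lossless test (chase): applying each FD to every pair of rows produces no changes in the tableau, so no row becomes fully distinguished — the join is lossy.
Dependency preservation: the restricted closure of {SName} across the fragments never reaches {Color}, so SName → Color cannot be enforced without a join — not preserved.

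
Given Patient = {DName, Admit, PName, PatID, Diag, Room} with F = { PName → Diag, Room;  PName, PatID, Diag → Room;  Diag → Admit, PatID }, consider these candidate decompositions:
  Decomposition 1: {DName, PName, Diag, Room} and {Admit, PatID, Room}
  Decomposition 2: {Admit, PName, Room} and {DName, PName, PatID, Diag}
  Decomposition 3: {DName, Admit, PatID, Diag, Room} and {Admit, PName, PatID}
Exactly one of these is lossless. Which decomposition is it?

Decomposition 2

Decomposition 1: common = {Room}, closure = {Room} → lossy.
Decomposition 2: common = {PName}, closure = {Admit, PName, PatID, Diag, Room} → lossless.
Decomposition 3: common = {Admit, PatID}, closure = {Admit, PatID} → lossy.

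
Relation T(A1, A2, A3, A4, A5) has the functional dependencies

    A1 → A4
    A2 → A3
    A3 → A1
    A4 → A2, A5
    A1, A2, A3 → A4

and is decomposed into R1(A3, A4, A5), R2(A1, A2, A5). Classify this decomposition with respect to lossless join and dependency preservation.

lossy and not dependency-preserving

Lossless test: (A5)⁺ = {A5}, which is a superkey of neither fragment — lossy.
Dependency preservation: the restricted closure of {A1} across the fragments never reaches {A4}, so A1 → A4 cannot be enforced without a join — not preserved.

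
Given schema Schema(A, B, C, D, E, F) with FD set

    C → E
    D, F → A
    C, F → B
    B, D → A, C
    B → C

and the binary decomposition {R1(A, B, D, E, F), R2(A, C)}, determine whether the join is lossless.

Common attributes: R1 ∩ R2 = {A}.
No dependency enlarges {A}, so (A)⁺ = {A}.
The closure contains neither all of R1 = {A, B, D, E, F} nor all of R2 = {A, C}, so the common attributes are not a superkey of either fragment. The join is lossy.

No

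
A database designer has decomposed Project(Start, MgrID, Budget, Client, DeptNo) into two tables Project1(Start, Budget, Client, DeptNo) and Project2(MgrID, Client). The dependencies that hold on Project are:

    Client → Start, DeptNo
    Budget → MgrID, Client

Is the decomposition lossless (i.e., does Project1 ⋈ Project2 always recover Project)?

No

Common attributes: Project1 ∩ Project2 = {Client}.
Closure of {Client}: Client → Start, DeptNo applies, adding Start, DeptNo. So (Client)⁺ = {Start, Client, DeptNo}.
The closure contains neither all of Project1 = {Start, Budget, Client, DeptNo} nor all of Project2 = {MgrID, Client}, so the common attributes are not a superkey of either fragment. The join is lossy.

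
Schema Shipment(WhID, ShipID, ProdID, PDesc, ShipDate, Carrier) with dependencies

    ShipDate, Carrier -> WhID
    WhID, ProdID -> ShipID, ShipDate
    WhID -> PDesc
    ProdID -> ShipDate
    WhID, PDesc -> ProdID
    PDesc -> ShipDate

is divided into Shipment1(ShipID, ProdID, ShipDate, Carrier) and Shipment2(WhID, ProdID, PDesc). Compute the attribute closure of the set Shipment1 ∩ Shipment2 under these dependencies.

ProdID, ShipDate

Shipment1 ∩ Shipment2 = {ProdID}.
ProdID → ShipDate applies, adding ShipDate
Closure: {ProdID, ShipDate}.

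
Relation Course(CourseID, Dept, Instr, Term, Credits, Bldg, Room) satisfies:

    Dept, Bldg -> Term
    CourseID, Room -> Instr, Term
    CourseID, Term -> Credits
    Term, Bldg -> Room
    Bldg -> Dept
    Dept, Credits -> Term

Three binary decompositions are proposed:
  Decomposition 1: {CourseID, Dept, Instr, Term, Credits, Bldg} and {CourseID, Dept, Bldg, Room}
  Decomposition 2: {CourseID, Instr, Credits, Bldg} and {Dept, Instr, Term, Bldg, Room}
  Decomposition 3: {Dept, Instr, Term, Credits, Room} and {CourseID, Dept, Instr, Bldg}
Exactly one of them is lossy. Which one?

Decomposition 1: common = {CourseID, Dept, Bldg}, closure = {CourseID, Dept, Instr, Term, Credits, Bldg, Room} → lossless.
Decomposition 2: common = {Instr, Bldg}, closure = {Dept, Instr, Term, Bldg, Room} → lossless.
Decomposition 3: common = {Dept, Instr}, closure = {Dept, Instr} → lossy.

Decomposition 3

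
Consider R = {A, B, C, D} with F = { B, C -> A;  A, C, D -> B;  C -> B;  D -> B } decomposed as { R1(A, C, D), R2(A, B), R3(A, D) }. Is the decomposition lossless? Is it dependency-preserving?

lossy and not dependency-preserving

Lossless test (chase): Rows 1 and 3 agree on D; apply D→B and equate their B entries. No row becomes fully distinguished — the join is lossy.
Dependency preservation: the restricted closure of {A, C, D} across the fragments never reaches {B}, so A, C, D → B cannot be enforced without a join — not preserved.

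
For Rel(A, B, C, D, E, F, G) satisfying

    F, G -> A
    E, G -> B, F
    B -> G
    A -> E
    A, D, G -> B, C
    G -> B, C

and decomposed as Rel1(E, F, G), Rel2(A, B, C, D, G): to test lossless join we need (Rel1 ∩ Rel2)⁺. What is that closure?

B, C, G

Rel1 ∩ Rel2 = {G}.
G → B, C applies, adding B, C
Closure: {B, C, G}.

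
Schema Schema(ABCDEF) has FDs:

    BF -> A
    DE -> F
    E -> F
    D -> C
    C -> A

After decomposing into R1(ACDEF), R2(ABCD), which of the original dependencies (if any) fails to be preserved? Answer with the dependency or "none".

BF -> A

Check BF → A: no single fragment contains all of {ABF}, and the restricted closure of {BF} across the fragments never reaches {A}.
DE → F is preserved.
E → F is preserved.
D → C is preserved.
C → A is preserved.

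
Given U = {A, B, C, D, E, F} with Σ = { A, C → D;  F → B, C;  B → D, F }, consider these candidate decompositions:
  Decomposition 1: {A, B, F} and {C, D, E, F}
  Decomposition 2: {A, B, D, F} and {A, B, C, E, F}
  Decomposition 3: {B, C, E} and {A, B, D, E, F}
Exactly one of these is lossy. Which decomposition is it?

Decomposition 1

Decomposition 1: common = {F}, closure = {B, C, D, F} → lossy.
Decomposition 2: common = {A, B, F}, closure = {A, B, C, D, F} → lossless.
Decomposition 3: common = {B, E}, closure = {B, C, D, E, F} → lossless.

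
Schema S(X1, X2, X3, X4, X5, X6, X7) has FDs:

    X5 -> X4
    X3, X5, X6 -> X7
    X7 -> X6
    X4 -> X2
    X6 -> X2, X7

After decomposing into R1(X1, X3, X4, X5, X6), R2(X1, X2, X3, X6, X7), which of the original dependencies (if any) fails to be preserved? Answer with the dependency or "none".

Check X4 → X2: no single fragment contains all of {X2, X4}, and the restricted closure of {X4} across the fragments never reaches {X2}.
X5 → X4 is preserved.
X3, X5, X6 → X7 is preserved.
X7 → X6 is preserved.
X6 → X2, X7 is preserved.

X4 -> X2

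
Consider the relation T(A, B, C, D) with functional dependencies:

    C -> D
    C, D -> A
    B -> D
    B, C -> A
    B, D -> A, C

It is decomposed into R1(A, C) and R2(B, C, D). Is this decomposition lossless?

Yes

Common attributes: R1 ∩ R2 = {C}.
Closure of {C}: C → D applies, adding D; C, D → A applies, adding A. So (C)⁺ = {A, C, D}.
This closure contains every attribute of R1, so R1 ∩ R2 → R1. The join is lossless.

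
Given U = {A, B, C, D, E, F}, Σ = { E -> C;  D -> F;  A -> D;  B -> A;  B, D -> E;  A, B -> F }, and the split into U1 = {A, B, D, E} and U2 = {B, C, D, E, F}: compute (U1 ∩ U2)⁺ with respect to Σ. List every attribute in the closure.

A, B, C, D, E, F

U1 ∩ U2 = {B, D, E}.
E → C applies, adding C
D → F applies, adding F
B → A applies, adding A
Closure: {A, B, C, D, E, F}.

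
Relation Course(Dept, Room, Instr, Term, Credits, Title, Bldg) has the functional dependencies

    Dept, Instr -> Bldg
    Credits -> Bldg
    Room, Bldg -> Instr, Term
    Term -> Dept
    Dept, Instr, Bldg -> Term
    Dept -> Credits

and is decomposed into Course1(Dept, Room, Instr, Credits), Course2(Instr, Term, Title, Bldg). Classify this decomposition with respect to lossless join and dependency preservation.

lossy and not dependency-preserving

Lossless test: (Instr)⁺ = {Instr}, which is a superkey of neither fragment — lossy.
Dependency preservation: the restricted closure of {Dept, Instr} across the fragments never reaches {Bldg}, so Dept, Instr → Bldg cannot be enforced without a join — not preserved.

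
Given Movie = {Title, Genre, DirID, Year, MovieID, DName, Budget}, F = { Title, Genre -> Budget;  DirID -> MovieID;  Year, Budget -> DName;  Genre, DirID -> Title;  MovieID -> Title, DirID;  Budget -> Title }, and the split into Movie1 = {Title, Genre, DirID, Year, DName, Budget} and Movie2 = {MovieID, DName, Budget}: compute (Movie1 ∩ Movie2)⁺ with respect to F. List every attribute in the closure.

Title, DName, Budget

Movie1 ∩ Movie2 = {DName, Budget}.
Budget → Title applies, adding Title
Closure: {Title, DName, Budget}.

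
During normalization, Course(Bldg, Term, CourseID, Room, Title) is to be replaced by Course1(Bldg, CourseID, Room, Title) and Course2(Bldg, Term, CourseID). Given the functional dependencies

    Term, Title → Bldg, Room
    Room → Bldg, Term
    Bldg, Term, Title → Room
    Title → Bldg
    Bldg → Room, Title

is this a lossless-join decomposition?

Yes

Common attributes: Course1 ∩ Course2 = {Bldg, CourseID}.
Closure of {Bldg, CourseID}: Bldg → Room, Title applies, adding Room, Title; Room → Bldg, Term applies, adding Term. So (Bldg, CourseID)⁺ = {Bldg, Term, CourseID, Room, Title}.
This closure contains every attribute of Course1, so Course1 ∩ Course2 → Course1. The join is lossless.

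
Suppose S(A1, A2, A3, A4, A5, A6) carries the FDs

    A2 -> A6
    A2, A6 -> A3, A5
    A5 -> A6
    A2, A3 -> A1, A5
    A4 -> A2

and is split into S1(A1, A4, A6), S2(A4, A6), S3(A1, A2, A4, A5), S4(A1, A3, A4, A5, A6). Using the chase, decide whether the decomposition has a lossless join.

Chase test. Columns are A1, A2, A3, A4, A5, A6; row i has aⱼ where attribute j ∈ Si, else bᵢⱼ.
Initial tableau (one row per fragment):
  row 1: a1 b12 b13 a4 b15 a6
  row 2: b21 b22 b23 a4 b25 a6
  row 3: a1 a2 b33 a4 a5 b36
  row 4: a1 b42 a3 a4 a5 a6
Rows 3 and 4 agree on A5; apply A5→A6 and equate their A6 entries.
Rows 1 and 2 agree on A4; apply A4→A2 and equate their A2 entries.
Rows 1 and 3 agree on A4; apply A4→A2 and equate their A2 entries.
Rows 1 and 4 agree on A4; apply A4→A2 and equate their A2 entries.
Rows 1 and 2 agree on A2, A6; apply A2, A6→A3, A5 and equate their A3, A5 entries.
Rows 1 and 3 agree on A2, A6; apply A2, A6→A3, A5 and equate their A3, A5 entries.
Rows 1 and 4 agree on A2, A6; apply A2, A6→A3, A5 and equate their A3, A5 entries.
Rows 1 and 2 agree on A2, A3; apply A2, A3→A1, A5 and equate their A1, A5 entries.
Row 1 is now all distinguished symbols — the join is lossless.

Yes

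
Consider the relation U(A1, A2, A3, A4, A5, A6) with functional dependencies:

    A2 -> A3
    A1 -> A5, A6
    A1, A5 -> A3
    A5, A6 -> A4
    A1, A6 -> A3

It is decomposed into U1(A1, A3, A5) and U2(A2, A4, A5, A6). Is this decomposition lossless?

No

Common attributes: U1 ∩ U2 = {A5}.
No dependency enlarges {A5}, so (A5)⁺ = {A5}.
The closure contains neither all of U1 = {A1, A3, A5} nor all of U2 = {A2, A4, A5, A6}, so the common attributes are not a superkey of either fragment. The join is lossy.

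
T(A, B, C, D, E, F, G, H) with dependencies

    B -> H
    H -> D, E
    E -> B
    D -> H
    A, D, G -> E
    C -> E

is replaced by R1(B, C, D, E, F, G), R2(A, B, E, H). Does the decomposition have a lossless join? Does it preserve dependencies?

Lossless test: (B, E)⁺ = {B, D, E, H}, which is a superkey of neither fragment — lossy.
Dependency preservation: H → D, E; D → H; A, D, G → E are not contained in any single fragment, but the restricted closure of each left-hand side across the fragments still reaches the right-hand side; the remaining FDs each lie inside some fragment. All dependencies are preserved.

lossy but dependency-preserving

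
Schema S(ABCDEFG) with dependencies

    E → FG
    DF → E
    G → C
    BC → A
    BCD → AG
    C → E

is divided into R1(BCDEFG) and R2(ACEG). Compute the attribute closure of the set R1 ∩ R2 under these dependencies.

R1 ∩ R2 = {CEG}.
E → FG applies, adding F
Closure: {CEFG}.

CEFG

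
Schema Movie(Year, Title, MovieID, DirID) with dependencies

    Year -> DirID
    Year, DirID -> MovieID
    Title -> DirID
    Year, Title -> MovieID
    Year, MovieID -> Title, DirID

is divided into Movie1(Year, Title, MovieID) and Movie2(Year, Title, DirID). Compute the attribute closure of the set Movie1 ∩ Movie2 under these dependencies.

Movie1 ∩ Movie2 = {Year, Title}.
Year → DirID applies, adding DirID
Year, DirID → MovieID applies, adding MovieID
Closure: {Year, Title, MovieID, DirID}.

Year, Title, MovieID, DirID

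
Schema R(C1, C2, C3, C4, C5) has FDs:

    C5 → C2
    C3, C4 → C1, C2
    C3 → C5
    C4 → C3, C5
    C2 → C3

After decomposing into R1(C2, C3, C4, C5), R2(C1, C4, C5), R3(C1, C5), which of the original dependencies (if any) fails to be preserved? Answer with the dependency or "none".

none

C5 → C2 lies within R1.
C3, C4 → C1, C2: restricted closure across fragments reaches C1, C2.
C3 → C5 lies within R1.
C4 → C3, C5 lies within R1.
C2 → C3 lies within R1.
Every dependency is enforceable on the fragments, so the decomposition is dependency-preserving.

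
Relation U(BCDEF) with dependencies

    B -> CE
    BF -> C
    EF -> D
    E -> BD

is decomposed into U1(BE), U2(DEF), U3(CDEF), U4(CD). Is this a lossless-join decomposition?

Chase test. Columns are BCDEF; row i has aⱼ where attribute j ∈ Ui, else bᵢⱼ.
Initial tableau (one row per fragment):
  row 1: a1 b12 b13 a4 b15
  row 2: b21 b22 a3 a4 a5
  row 3: b31 a2 a3 a4 a5
  row 4: b41 a2 a3 b44 b45
Rows 1 and 2 agree on E; apply E→BD and equate their BD entries.
Rows 1 and 3 agree on E; apply E→BD and equate their BD entries.
Rows 1 and 2 agree on B; apply B→CE and equate their CE entries.
Rows 1 and 3 agree on B; apply B→CE and equate their CE entries.
Row 2 is now all distinguished symbols — the join is lossless.

Yes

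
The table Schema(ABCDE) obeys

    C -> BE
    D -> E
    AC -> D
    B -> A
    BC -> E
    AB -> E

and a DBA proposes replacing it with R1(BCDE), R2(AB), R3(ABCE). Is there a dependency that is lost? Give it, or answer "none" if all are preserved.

none

C → BE lies within R1.
D → E lies within R1.
AC → D: restricted closure across fragments reaches D.
B → A lies within R2.
BC → E lies within R1.
AB → E lies within R3.
Every dependency is enforceable on the fragments, so the decomposition is dependency-preserving.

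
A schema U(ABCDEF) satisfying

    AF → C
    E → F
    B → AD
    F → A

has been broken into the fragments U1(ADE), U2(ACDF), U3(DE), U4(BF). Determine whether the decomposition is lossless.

No

Chase test. Columns are ABCDEF; row i has aⱼ where attribute j ∈ Ui, else bᵢⱼ.
Initial tableau (one row per fragment):
  row 1: a1 b12 b13 a4 a5 b16
  row 2: a1 b22 a3 a4 b25 a6
  row 3: b31 b32 b33 a4 a5 b36
  row 4: b41 a2 b43 b44 b45 a6
Rows 1 and 3 agree on E; apply E→F and equate their F entries.
Rows 1 and 3 agree on F; apply F→A and equate their A entries.
Rows 2 and 4 agree on F; apply F→A and equate their A entries.
Rows 1 and 3 agree on AF; apply AF→C and equate their C entries.
Rows 2 and 4 agree on AF; apply AF→C and equate their C entries.
No row becomes fully distinguished — the join is lossy.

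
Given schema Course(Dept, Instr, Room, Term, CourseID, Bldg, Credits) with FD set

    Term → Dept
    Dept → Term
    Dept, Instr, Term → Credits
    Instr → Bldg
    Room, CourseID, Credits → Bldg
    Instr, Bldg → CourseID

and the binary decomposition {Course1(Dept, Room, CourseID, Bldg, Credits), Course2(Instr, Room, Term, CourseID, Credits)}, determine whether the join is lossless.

Common attributes: Course1 ∩ Course2 = {Room, CourseID, Credits}.
Closure of {Room, CourseID, Credits}: Room, CourseID, Credits → Bldg applies, adding Bldg. So (Room, CourseID, Credits)⁺ = {Room, CourseID, Bldg, Credits}.
The closure contains neither all of Course1 = {Dept, Room, CourseID, Bldg, Credits} nor all of Course2 = {Instr, Room, Term, CourseID, Credits}, so the common attributes are not a superkey of either fragment. The join is lossy.

No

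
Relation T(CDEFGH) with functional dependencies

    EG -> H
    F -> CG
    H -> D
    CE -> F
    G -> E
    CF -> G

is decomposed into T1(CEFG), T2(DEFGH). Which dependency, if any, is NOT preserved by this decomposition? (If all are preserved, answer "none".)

EG → H lies within T2.
F → CG lies within T1.
H → D lies within T2.
CE → F lies within T1.
G → E lies within T1.
CF → G lies within T1.
Every dependency is enforceable on the fragments, so the decomposition is dependency-preserving.

none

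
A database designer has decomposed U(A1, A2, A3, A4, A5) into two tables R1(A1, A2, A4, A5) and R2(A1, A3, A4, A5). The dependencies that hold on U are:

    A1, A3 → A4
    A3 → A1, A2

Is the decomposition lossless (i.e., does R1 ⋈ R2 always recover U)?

Common attributes: R1 ∩ R2 = {A1, A4, A5}.
No dependency enlarges {A1, A4, A5}, so (A1, A4, A5)⁺ = {A1, A4, A5}.
The closure contains neither all of R1 = {A1, A2, A4, A5} nor all of R2 = {A1, A3, A4, A5}, so the common attributes are not a superkey of either fragment. The join is lossy.

No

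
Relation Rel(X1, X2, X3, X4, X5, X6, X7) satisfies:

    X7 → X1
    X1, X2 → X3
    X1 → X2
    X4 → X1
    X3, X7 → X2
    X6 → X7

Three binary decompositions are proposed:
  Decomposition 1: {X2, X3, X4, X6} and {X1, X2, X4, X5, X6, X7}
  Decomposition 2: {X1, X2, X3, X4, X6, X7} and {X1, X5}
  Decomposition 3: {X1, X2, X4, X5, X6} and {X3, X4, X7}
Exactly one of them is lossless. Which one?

Decomposition 1

Decomposition 1: common = {X2, X4, X6}, closure = {X1, X2, X3, X4, X6, X7} → lossless.
Decomposition 2: common = {X1}, closure = {X1, X2, X3} → lossy.
Decomposition 3: common = {X4}, closure = {X1, X2, X3, X4} → lossy.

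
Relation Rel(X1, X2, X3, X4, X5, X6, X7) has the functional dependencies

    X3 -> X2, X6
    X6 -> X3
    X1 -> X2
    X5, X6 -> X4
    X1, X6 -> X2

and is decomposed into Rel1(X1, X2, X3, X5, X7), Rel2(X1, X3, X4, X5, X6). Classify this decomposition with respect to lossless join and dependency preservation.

lossless and dependency-preserving

Lossless test: (X1, X3, X5)⁺ = {X1, X2, X3, X4, X5, X6}, which contains all of one fragment — lossless.
Dependency preservation: X3 → X2, X6; X1, X6 → X2 are not contained in any single fragment, but the restricted closure of each left-hand side across the fragments still reaches the right-hand side; the remaining FDs each lie inside some fragment. All dependencies are preserved.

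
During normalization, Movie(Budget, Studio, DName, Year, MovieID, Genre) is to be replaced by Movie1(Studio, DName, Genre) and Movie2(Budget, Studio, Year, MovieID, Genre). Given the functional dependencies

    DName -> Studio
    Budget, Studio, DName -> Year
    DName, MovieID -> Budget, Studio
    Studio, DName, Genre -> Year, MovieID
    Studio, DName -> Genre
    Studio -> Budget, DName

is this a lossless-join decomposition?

Common attributes: Movie1 ∩ Movie2 = {Studio, Genre}.
Closure of {Studio, Genre}: Studio → Budget, DName applies, adding Budget, DName; Budget, Studio, DName → Year applies, adding Year; Studio, DName, Genre → Year, MovieID applies, adding MovieID. So (Studio, Genre)⁺ = {Budget, Studio, DName, Year, MovieID, Genre}.
This closure contains every attribute of Movie1, so Movie1 ∩ Movie2 → Movie1. The join is lossless.

Yes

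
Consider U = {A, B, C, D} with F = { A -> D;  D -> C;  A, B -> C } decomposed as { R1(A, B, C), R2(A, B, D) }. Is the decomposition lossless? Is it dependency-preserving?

lossless but not dependency-preserving

Lossless test: (A, B)⁺ = {A, B, C, D}, which contains all of one fragment — lossless.
Dependency preservation: the restricted closure of {D} across the fragments never reaches {C}, so D → C cannot be enforced without a join — not preserved.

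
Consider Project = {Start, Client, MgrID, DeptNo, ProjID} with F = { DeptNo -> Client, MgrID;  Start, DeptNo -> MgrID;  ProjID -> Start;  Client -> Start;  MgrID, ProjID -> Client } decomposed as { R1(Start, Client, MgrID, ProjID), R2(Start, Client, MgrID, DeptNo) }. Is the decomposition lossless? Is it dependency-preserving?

Lossless test: (Start, Client, MgrID)⁺ = {Start, Client, MgrID}, which is a superkey of neither fragment — lossy.
Dependency preservation: every FD's attributes lie within a single fragment, so each can be enforced locally — preserved.

lossy but dependency-preserving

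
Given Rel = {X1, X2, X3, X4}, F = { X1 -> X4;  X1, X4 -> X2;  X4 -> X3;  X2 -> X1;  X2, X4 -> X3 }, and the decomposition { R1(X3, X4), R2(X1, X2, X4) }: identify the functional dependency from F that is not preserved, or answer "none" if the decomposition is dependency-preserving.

X1 → X4 lies within R2.
X1, X4 → X2 lies within R2.
X4 → X3 lies within R1.
X2 → X1 lies within R2.
X2, X4 → X3: restricted closure across fragments reaches X3.
Every dependency is enforceable on the fragments, so the decomposition is dependency-preserving.

none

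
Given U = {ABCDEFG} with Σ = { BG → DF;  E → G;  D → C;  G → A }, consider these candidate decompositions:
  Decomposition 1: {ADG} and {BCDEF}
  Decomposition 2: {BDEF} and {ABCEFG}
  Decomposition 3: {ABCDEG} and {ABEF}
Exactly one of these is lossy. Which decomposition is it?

Decomposition 1: common = {D}, closure = {CD} → lossy.
Decomposition 2: common = {BEF}, closure = {ABCDEFG} → lossless.
Decomposition 3: common = {ABE}, closure = {ABCDEFG} → lossless.

Decomposition 1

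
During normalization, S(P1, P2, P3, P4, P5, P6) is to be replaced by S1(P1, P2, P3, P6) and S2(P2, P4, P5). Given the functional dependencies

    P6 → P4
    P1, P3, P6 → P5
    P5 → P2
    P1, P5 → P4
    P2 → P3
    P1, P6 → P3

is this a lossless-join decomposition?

No

Common attributes: S1 ∩ S2 = {P2}.
Closure of {P2}: P2 → P3 applies, adding P3. So (P2)⁺ = {P2, P3}.
The closure contains neither all of S1 = {P1, P2, P3, P6} nor all of S2 = {P2, P4, P5}, so the common attributes are not a superkey of either fragment. The join is lossy.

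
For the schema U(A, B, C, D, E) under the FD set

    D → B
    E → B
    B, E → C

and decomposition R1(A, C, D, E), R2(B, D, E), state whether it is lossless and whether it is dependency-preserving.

Lossless test: (D, E)⁺ = {B, C, D, E}, which contains all of one fragment — lossless.
Dependency preservation: B, E → C is not contained in any single fragment, but the restricted closure of its left-hand side across the fragments still reaches the right-hand side; the remaining FDs each lie inside some fragment. All dependencies are preserved.

lossless and dependency-preserving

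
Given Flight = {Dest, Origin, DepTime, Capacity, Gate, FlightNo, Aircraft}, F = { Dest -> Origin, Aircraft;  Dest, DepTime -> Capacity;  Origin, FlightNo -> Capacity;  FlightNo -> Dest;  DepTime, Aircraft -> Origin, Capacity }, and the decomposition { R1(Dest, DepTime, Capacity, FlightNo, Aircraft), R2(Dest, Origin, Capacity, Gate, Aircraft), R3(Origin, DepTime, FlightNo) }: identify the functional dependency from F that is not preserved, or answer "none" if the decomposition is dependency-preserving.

Check DepTime, Aircraft → Origin, Capacity: no single fragment contains all of {Origin, DepTime, Capacity, Aircraft}, and the restricted closure of {DepTime, Aircraft} across the fragments never reaches {Origin, Capacity}.
Dest → Origin, Aircraft is preserved.
Dest, DepTime → Capacity is preserved.
Origin, FlightNo → Capacity is preserved.
FlightNo → Dest is preserved.

DepTime, Aircraft -> Origin, Capacity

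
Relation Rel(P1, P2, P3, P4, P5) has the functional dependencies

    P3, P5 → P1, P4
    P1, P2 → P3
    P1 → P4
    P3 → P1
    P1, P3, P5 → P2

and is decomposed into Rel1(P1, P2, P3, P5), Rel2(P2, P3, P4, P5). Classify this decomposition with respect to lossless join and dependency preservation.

lossless but not dependency-preserving

Lossless test: (P2, P3, P5)⁺ = {P1, P2, P3, P4, P5}, which contains all of one fragment — lossless.
Dependency preservation: the restricted closure of {P1} across the fragments never reaches {P4}, so P1 → P4 cannot be enforced without a join — not preserved.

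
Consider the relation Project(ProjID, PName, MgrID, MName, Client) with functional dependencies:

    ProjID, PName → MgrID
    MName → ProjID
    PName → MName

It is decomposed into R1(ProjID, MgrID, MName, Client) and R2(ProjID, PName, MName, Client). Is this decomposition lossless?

No

Common attributes: R1 ∩ R2 = {ProjID, MName, Client}.
No dependency enlarges {ProjID, MName, Client}, so (ProjID, MName, Client)⁺ = {ProjID, MName, Client}.
The closure contains neither all of R1 = {ProjID, MgrID, MName, Client} nor all of R2 = {ProjID, PName, MName, Client}, so the common attributes are not a superkey of either fragment. The join is lossy.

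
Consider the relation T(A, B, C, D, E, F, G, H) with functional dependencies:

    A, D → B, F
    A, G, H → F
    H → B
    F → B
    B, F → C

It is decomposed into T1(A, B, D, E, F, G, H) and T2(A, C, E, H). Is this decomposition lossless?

No

Common attributes: T1 ∩ T2 = {A, E, H}.
Closure of {A, E, H}: H → B applies, adding B. So (A, E, H)⁺ = {A, B, E, H}.
The closure contains neither all of T1 = {A, B, D, E, F, G, H} nor all of T2 = {A, C, E, H}, so the common attributes are not a superkey of either fragment. The join is lossy.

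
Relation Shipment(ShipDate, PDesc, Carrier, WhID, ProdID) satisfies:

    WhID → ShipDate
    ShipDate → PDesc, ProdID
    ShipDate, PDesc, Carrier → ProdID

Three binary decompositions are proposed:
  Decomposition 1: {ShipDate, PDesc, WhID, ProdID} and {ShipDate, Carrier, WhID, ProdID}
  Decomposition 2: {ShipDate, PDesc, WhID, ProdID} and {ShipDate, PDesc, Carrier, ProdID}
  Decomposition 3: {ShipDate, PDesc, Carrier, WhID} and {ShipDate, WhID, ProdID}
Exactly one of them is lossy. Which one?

Decomposition 2

Decomposition 1: common = {ShipDate, WhID, ProdID}, closure = {ShipDate, PDesc, WhID, ProdID} → lossless.
Decomposition 2: common = {ShipDate, PDesc, ProdID}, closure = {ShipDate, PDesc, ProdID} → lossy.
Decomposition 3: common = {ShipDate, WhID}, closure = {ShipDate, PDesc, WhID, ProdID} → lossless.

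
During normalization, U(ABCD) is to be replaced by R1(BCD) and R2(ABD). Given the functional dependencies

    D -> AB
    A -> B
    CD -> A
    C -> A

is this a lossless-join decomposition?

Yes

Common attributes: R1 ∩ R2 = {BD}.
Closure of {BD}: D → AB applies, adding A. So (BD)⁺ = {ABD}.
This closure contains every attribute of R2, so R1 ∩ R2 → R2. The join is lossless.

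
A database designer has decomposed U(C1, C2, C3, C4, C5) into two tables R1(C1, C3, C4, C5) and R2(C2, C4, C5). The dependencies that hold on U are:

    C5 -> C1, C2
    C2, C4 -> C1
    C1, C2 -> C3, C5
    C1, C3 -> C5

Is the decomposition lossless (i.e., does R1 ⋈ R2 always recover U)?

Yes

Common attributes: R1 ∩ R2 = {C4, C5}.
Closure of {C4, C5}: C5 → C1, C2 applies, adding C1, C2; C1, C2 → C3, C5 applies, adding C3. So (C4, C5)⁺ = {C1, C2, C3, C4, C5}.
This closure contains every attribute of R1, so R1 ∩ R2 → R1. The join is lossless.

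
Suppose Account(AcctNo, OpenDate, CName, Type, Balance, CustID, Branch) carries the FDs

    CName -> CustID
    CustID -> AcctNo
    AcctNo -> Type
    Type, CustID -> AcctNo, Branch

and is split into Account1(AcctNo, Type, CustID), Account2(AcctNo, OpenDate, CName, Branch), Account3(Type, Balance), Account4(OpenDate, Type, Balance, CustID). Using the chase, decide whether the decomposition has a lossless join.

Chase test. Columns are AcctNo, OpenDate, CName, Type, Balance, CustID, Branch; row i has aⱼ where attribute j ∈ Accounti, else bᵢⱼ.
Initial tableau (one row per fragment):
  row 1: a1 b12 b13 a4 b15 a6 b17
  row 2: a1 a2 a3 b24 b25 b26 a7
  row 3: b31 b32 b33 a4 a5 b36 b37
  row 4: b41 a2 b43 a4 a5 a6 b47
Rows 1 and 4 agree on CustID; apply CustID→AcctNo and equate their AcctNo entries.
Rows 1 and 2 agree on AcctNo; apply AcctNo→Type and equate their Type entries.
Rows 1 and 4 agree on Type, CustID; apply Type, CustID→AcctNo, Branch and equate their AcctNo, Branch entries.
No row becomes fully distinguished — the join is lossy.

No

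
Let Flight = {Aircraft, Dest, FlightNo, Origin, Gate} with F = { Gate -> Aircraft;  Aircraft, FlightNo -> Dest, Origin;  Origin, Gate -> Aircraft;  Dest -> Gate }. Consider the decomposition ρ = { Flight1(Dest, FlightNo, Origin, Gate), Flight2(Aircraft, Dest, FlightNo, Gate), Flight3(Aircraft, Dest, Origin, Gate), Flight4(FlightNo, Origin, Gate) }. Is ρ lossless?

Chase test. Columns are Aircraft, Dest, FlightNo, Origin, Gate; row i has aⱼ where attribute j ∈ Flighti, else bᵢⱼ.
Initial tableau (one row per fragment):
  row 1: b11 a2 a3 a4 a5
  row 2: a1 a2 a3 b24 a5
  row 3: a1 a2 b33 a4 a5
  row 4: b41 b42 a3 a4 a5
Rows 1 and 2 agree on Gate; apply Gate→Aircraft and equate their Aircraft entries.
Rows 1 and 4 agree on Gate; apply Gate→Aircraft and equate their Aircraft entries.
Rows 1 and 2 agree on Aircraft, FlightNo; apply Aircraft, FlightNo→Dest, Origin and equate their Dest, Origin entries.
Rows 1 and 4 agree on Aircraft, FlightNo; apply Aircraft, FlightNo→Dest, Origin and equate their Dest, Origin entries.
Row 1 is now all distinguished symbols — the join is lossless.

Yes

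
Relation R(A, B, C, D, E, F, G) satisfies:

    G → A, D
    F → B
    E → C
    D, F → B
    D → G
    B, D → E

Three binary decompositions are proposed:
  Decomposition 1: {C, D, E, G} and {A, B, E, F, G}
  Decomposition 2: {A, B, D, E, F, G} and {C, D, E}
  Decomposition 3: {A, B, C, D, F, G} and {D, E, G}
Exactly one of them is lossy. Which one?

Decomposition 3

Decomposition 1: common = {E, G}, closure = {A, C, D, E, G} → lossless.
Decomposition 2: common = {D, E}, closure = {A, C, D, E, G} → lossless.
Decomposition 3: common = {D, G}, closure = {A, D, G} → lossy.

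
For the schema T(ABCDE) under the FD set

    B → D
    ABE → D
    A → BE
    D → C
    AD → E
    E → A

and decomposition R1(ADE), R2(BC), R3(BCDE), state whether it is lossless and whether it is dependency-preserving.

lossless and dependency-preserving

Lossless test (chase): Rows 2 and 3 agree on B; apply B→D and equate their D entries. Rows 1 and 2 agree on D; apply D→C and equate their C entries. Rows 1 and 3 agree on E; apply E→A and equate their A entries. Rows 1 and 3 agree on A; apply A→BE and equate their BE entries. Row 1 is now all distinguished symbols — the join is lossless.
Dependency preservation: ABE → D; A → BE are not contained in any single fragment, but the restricted closure of each left-hand side across the fragments still reaches the right-hand side; the remaining FDs each lie inside some fragment. All dependencies are preserved.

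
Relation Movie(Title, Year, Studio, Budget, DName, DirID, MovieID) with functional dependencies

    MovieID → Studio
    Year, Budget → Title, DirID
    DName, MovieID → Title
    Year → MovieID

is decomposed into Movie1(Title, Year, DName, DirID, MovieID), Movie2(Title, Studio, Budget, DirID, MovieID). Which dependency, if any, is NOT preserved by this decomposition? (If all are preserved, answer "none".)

Year, Budget → Title, DirID

Check Year, Budget → Title, DirID: no single fragment contains all of {Title, Year, Budget, DirID}, and the restricted closure of {Year, Budget} across the fragments never reaches {Title, DirID}.
MovieID → Studio is preserved.
DName, MovieID → Title is preserved.
Year → MovieID is preserved.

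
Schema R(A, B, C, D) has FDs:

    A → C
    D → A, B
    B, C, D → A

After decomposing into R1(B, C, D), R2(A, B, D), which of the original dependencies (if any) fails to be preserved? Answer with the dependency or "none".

Check A → C: no single fragment contains all of {A, C}, and the restricted closure of {A} across the fragments never reaches {C}.
D → A, B is preserved.
B, C, D → A is preserved.

A → C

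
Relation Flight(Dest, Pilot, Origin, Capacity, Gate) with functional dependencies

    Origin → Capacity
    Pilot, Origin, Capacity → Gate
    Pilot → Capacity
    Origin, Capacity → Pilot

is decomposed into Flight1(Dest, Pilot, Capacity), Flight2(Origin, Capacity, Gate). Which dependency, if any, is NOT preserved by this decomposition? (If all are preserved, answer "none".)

Origin, Capacity → Pilot

Check Origin, Capacity → Pilot: no single fragment contains all of {Pilot, Origin, Capacity}, and the restricted closure of {Origin, Capacity} across the fragments never reaches {Pilot}.
Origin → Capacity is preserved.
Pilot, Origin, Capacity → Gate is preserved.
Pilot → Capacity is preserved.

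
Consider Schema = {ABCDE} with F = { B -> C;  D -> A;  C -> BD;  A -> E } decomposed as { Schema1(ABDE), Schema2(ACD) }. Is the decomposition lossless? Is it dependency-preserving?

lossy and not dependency-preserving

Lossless test: (AD)⁺ = {ADE}, which is a superkey of neither fragment — lossy.
Dependency preservation: the restricted closure of {B} across the fragments never reaches {C}, so B → C cannot be enforced without a join — not preserved.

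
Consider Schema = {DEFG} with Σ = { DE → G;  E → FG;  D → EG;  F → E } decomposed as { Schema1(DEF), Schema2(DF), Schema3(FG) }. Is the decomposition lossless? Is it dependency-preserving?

lossless and dependency-preserving

Lossless test (chase): Rows 1 and 2 agree on D; apply D→EG and equate their EG entries. Rows 1 and 3 agree on F; apply F→E and equate their E entries. Rows 1 and 3 agree on E; apply E→FG and equate their FG entries. Row 1 is now all distinguished symbols — the join is lossless.
Dependency preservation: DE → G; E → FG; D → EG are not contained in any single fragment, but the restricted closure of each left-hand side across the fragments still reaches the right-hand side; the remaining FDs each lie inside some fragment. All dependencies are preserved.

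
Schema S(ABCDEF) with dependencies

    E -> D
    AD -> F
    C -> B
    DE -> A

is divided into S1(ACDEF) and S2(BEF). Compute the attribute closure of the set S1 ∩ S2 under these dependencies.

ADEF

S1 ∩ S2 = {EF}.
E → D applies, adding D
DE → A applies, adding A
Closure: {ADEF}.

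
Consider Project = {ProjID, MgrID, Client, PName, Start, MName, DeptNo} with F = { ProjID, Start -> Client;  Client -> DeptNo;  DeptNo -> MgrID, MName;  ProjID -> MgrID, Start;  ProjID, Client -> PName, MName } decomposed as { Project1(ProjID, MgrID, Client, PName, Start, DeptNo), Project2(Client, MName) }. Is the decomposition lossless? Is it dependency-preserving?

lossless but not dependency-preserving

Lossless test: (Client)⁺ = {MgrID, Client, MName, DeptNo}, which contains all of one fragment — lossless.
Dependency preservation: the restricted closure of {DeptNo} across the fragments never reaches {MgrID, MName}, so DeptNo → MgrID, MName cannot be enforced without a join — not preserved.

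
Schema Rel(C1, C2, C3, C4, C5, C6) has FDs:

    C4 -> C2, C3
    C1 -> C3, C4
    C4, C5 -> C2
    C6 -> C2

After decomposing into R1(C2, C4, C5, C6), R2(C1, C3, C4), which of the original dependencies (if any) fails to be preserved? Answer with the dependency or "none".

none

C4 → C2, C3: restricted closure across fragments reaches C2, C3.
C1 → C3, C4 lies within R2.
C4, C5 → C2 lies within R1.
C6 → C2 lies within R1.
Every dependency is enforceable on the fragments, so the decomposition is dependency-preserving.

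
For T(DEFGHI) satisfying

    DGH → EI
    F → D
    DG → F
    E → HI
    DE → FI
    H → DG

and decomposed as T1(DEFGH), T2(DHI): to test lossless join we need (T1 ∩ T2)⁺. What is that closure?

DEFGHI

T1 ∩ T2 = {DH}.
H → DG applies, adding G
DGH → EI applies, adding EI
DG → F applies, adding F
Closure: {DEFGHI}.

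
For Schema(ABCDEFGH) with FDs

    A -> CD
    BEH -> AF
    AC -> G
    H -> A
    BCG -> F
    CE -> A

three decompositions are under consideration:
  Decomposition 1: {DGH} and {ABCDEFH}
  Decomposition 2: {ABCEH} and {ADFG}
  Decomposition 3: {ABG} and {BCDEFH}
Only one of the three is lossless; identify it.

Decomposition 1

Decomposition 1: common = {DH}, closure = {ACDGH} → lossless.
Decomposition 2: common = {A}, closure = {ACDG} → lossy.
Decomposition 3: common = {B}, closure = {B} → lossy.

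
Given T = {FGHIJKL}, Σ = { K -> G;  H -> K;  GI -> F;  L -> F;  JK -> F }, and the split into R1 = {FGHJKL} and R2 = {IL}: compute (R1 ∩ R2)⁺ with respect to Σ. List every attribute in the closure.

R1 ∩ R2 = {L}.
L → F applies, adding F
Closure: {FL}.

FL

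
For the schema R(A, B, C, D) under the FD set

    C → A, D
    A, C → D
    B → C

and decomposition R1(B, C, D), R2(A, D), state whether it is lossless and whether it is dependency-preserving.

Lossless test: (D)⁺ = {D}, which is a superkey of neither fragment — lossy.
Dependency preservation: the restricted closure of {C} across the fragments never reaches {A, D}, so C → A, D cannot be enforced without a join — not preserved.

lossy and not dependency-preserving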